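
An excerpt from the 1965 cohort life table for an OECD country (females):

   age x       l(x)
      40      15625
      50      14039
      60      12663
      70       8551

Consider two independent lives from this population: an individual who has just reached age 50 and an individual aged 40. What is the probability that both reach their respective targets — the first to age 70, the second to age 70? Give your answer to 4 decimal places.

p₁ = l(70)/l(50) = 8551/14039 = 0.609089; p₂ = l(70)/l(40) = 8551/15625 = 0.547264.
P(both) = p₁ × p₂ = 0.609089 × 0.547264 = 0.333332.

0.3333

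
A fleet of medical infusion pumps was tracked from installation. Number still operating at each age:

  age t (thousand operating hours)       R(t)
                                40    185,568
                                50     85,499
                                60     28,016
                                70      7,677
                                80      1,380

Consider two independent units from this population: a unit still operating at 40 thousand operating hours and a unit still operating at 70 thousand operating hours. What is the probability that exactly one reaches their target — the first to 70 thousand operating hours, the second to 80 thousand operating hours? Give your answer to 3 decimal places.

0.206

p₁ = R(70)/R(40) = 7,677/185,568 = 0.041370; p₂ = R(80)/R(70) = 1,380/7,677 = 0.179758.
P(exactly one) = p₁(1−p₂) + (1−p₁)p₂ = 0.033933 + 0.172321 = 0.206255.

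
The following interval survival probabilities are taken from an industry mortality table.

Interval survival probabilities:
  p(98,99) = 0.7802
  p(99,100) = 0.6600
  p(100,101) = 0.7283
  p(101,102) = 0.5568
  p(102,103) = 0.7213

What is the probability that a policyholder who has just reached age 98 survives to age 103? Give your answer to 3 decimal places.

Chaining the interval survival probabilities: 0.7802 × 0.6600 × 0.7283 × 0.5568 × 0.7213.
= 0.150617.

0.151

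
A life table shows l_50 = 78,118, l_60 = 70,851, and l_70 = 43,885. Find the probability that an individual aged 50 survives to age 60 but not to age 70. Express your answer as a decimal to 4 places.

We want 10|10q50 = (l_60 − l_70)/l_50.
This is the probability of reaching 60 but not 70, conditional on being alive at 50: (l_60 − l_70) / l_50.
= (70,851 − 43,885) / 78,118 = 26,966 / 78,118 = 0.345196.

0.3452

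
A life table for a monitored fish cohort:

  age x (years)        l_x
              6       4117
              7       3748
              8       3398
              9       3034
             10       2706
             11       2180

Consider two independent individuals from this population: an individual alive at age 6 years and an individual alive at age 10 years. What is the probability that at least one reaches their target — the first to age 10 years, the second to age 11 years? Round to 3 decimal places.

p₁ = l_10/l_6 = 2706/4117 = 0.657275; p₂ = l_11/l_10 = 2180/2706 = 0.805617.
P(at least one) = 1 − (1−p₁)(1−p₂) = 1 − 0.342725 × 0.194383 = 0.933380.

0.933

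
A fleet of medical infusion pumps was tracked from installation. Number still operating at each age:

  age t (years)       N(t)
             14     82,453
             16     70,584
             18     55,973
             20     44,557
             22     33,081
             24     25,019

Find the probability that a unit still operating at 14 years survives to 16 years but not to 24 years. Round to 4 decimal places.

0.5526

This is the probability of reaching 16 but not 24, conditional on being operational at 14: (N(16) − N(24)) / N(14).
= (70,584 − 25,019) / 82,453 = 45,565 / 82,453 = 0.552618.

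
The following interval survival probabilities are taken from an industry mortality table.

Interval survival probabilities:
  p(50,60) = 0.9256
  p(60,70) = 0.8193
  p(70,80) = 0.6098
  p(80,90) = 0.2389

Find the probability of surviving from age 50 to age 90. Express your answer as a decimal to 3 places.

The overall survival probability is 0.9256 × 0.8193 × 0.6098 × 0.2389.
= 0.110476.

0.110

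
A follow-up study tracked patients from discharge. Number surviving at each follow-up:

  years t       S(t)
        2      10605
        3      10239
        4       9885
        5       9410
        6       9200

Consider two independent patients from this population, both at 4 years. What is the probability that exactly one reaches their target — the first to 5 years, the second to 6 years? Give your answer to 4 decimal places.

0.1107

p₁ = S(5)/S(4) = 9410/9885 = 0.951947; p₂ = S(6)/S(4) = 9200/9885 = 0.930703.
P(exactly one) = p₁(1−p₂) + (1−p₁)p₂ = 0.065967 + 0.044723 = 0.110690.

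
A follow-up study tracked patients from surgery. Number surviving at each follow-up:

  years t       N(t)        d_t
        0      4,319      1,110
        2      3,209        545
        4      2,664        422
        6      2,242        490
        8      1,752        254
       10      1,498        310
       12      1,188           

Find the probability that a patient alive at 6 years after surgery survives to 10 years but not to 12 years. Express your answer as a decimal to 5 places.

0.13827

This is the probability of reaching 10 but not 12, conditional on being alive at 6: (N(10) − N(12)) / N(6).
= (1,498 − 1,188) / 2,242 = 310 / 2,242 = 0.138269.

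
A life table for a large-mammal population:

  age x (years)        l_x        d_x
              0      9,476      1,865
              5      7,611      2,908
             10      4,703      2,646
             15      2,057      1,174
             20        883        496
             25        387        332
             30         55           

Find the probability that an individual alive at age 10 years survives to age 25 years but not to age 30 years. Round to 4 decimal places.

This is the probability of reaching 25 but not 30, conditional on being alive at 10: (l_25 − l_30) / l_10.
= (387 − 55) / 4,703 = 332 / 4,703 = 0.070593.

0.0706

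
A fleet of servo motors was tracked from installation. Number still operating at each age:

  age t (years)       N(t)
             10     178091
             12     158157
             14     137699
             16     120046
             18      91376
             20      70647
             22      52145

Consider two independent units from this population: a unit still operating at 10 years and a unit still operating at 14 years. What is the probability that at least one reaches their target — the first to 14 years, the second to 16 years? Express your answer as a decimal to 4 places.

p₁ = N(14)/N(10) = 137699/178091 = 0.773195; p₂ = N(16)/N(14) = 120046/137699 = 0.871800.
P(at least one) = 1 − (1−p₁)(1−p₂) = 1 − 0.226805 × 0.128200 = 0.970924.

0.9709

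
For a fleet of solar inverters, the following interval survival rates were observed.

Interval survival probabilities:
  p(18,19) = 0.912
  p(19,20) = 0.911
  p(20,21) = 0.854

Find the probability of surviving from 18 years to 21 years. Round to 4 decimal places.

0.7095

The overall survival probability is 0.912 × 0.911 × 0.854.
= 0.709531.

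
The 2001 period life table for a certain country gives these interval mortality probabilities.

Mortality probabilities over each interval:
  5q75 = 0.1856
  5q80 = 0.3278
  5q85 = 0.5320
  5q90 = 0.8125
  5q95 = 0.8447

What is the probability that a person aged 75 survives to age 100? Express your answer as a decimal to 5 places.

0.00746

Survival from 75 to 100 is the product of surviving each interval: (1 − 0.1856) × (1 − 0.3278) × (1 − 0.5320) × (1 − 0.8125) × (1 − 0.8447).
= 0.8144 × 0.6722 × 0.4680 × 0.1875 × 0.1553 = 0.007460.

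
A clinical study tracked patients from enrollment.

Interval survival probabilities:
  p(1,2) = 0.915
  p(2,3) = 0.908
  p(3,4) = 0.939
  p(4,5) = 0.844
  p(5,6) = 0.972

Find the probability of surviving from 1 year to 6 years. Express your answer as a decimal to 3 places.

Chaining the interval survival probabilities: 0.915 × 0.908 × 0.939 × 0.844 × 0.972.
= 0.640002.

0.640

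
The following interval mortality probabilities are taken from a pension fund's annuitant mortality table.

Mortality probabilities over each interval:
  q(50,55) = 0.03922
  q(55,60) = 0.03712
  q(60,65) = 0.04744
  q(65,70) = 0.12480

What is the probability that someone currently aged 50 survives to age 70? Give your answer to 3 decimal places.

Chaining the interval survival probabilities: (1 − 0.03922) × (1 − 0.03712) × (1 − 0.04744) × (1 − 0.12480).
= 0.96078 × 0.96288 × 0.95256 × 0.87520 = 0.771251.

0.771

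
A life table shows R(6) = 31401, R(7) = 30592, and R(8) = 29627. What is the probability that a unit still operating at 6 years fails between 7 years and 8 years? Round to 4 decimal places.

0.0307

This is the probability of reaching 7 but not 8, conditional on being operational at 6: (R(7) − R(8)) / R(6).
= (30592 − 29627) / 31401 = 965 / 31401 = 0.030732.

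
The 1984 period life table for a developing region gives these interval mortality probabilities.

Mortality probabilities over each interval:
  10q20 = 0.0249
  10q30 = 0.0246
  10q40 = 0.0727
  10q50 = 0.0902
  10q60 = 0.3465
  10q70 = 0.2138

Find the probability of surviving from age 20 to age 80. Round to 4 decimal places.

The overall survival probability is (1 − 0.0249) × (1 − 0.0246) × (1 − 0.0727) × (1 − 0.0902) × (1 − 0.3465) × (1 − 0.2138).
= 0.9751 × 0.9754 × 0.9273 × 0.9098 × 0.6535 × 0.7862 = 0.412265.

0.4123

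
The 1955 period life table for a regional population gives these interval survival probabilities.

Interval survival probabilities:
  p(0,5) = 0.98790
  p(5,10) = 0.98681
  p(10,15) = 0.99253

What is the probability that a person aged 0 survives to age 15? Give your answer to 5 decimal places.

Survival from 0 to 15 is the product of surviving each interval: 0.98790 × 0.98681 × 0.99253.
= 0.967587.

0.96759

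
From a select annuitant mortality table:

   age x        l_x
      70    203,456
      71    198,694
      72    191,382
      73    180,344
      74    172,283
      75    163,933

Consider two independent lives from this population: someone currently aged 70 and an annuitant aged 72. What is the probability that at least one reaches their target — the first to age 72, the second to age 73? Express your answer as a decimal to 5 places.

0.99658

p₁ = l_72/l_70 = 191,382/203,456 = 0.940655; p₂ = l_73/l_72 = 180,344/191,382 = 0.942325.
P(at least one) = 1 − (1−p₁)(1−p₂) = 1 − 0.059345 × 0.057675 = 0.996577.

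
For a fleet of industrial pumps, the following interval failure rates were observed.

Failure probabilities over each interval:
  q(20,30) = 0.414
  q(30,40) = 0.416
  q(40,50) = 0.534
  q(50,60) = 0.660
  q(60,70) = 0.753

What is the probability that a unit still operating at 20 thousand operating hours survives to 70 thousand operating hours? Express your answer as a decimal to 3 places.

0.013

Chaining the interval survival probabilities: (1 − 0.414) × (1 − 0.416) × (1 − 0.534) × (1 − 0.660) × (1 − 0.753).
= 0.586 × 0.584 × 0.466 × 0.340 × 0.247 = 0.013393.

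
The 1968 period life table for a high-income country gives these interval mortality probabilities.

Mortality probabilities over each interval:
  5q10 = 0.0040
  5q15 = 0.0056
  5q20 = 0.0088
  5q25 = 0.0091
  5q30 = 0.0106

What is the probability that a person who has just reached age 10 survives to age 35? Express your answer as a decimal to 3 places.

Chaining the interval survival probabilities: (1 − 0.0040) × (1 − 0.0056) × (1 − 0.0088) × (1 − 0.0091) × (1 − 0.0106).
= 0.9960 × 0.9944 × 0.9912 × 0.9909 × 0.9894 = 0.962462.

0.962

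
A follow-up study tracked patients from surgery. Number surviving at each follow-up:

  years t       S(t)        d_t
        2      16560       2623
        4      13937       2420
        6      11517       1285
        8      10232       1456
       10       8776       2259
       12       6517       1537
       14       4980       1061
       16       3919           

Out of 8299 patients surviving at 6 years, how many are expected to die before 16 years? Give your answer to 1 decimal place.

5475.0

The relevant probability is 1 − 3919/11517 = 0.659720.
Expected number = 8299 × 0.659720 = 5475.0.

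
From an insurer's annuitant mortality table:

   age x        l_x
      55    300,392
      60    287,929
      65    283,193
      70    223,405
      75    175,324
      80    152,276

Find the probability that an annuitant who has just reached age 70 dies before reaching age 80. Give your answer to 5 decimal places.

P(die before 80 | alive at 70) = 1 − l_80/l_70 = 1 − 152,276/223,405 = (71,129)/223,405 = 0.318386.

0.31839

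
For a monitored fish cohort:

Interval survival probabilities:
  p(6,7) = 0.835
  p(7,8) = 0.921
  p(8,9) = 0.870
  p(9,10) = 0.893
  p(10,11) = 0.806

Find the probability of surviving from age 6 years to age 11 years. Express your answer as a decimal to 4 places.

0.4816

Survival from 6 to 11 is the product of surviving each interval: 0.835 × 0.921 × 0.870 × 0.893 × 0.806.
= 0.481562.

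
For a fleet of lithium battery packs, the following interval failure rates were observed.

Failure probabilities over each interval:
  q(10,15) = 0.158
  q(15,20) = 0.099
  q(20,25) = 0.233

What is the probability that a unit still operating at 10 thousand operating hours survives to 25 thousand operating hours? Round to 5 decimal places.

0.58188

P(survive 10→25) = (1 − 0.158) × (1 − 0.099) × (1 − 0.233).
= 0.842 × 0.901 × 0.767 = 0.581878.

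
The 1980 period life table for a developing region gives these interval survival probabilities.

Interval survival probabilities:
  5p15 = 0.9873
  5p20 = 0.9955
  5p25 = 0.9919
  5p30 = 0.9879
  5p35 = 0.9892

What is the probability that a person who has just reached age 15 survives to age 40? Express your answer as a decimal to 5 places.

0.95270

Chaining the interval survival probabilities: 0.9873 × 0.9955 × 0.9919 × 0.9879 × 0.9892.
= 0.952698.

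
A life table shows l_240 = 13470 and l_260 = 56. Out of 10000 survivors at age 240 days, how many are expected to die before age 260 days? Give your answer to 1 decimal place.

The relevant probability is 1 − 56/13470 = 0.995843.
Expected number = 10000 × 0.995843 = 9958.4.

9958.4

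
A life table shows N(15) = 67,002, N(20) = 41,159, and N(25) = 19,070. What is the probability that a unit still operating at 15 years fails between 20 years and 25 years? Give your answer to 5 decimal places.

0.32968

This is the probability of reaching 20 but not 25, conditional on being operational at 15: (N(20) − N(25)) / N(15).
= (41,159 − 19,070) / 67,002 = 22,089 / 67,002 = 0.329677.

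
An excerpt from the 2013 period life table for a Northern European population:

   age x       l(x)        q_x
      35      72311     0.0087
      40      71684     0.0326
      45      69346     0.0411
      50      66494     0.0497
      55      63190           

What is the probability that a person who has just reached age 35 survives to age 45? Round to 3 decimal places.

0.959

The conditional survival probability is l(45)/l(35) = 69346/72311 = 0.958997.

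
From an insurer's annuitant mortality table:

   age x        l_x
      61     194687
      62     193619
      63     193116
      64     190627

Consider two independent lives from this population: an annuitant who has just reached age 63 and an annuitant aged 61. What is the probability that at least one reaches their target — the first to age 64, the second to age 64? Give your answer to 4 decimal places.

p₁ = l_64/l_63 = 190627/193116 = 0.987111; p₂ = l_64/l_61 = 190627/194687 = 0.979146.
P(at least one) = 1 − (1−p₁)(1−p₂) = 1 − 0.012889 × 0.020854 = 0.999731.

0.9997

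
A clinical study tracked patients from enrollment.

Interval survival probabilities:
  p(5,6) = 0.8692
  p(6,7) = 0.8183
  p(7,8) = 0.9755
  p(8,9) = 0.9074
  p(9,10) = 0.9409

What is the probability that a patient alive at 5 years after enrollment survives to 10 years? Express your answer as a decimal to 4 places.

0.5924

The overall survival probability is 0.8692 × 0.8183 × 0.9755 × 0.9074 × 0.9409.
= 0.592382.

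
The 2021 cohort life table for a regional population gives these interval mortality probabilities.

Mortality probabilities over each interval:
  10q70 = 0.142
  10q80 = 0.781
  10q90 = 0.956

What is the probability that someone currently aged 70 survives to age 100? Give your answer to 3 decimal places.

0.008

Chaining the interval survival probabilities: (1 − 0.142) × (1 − 0.781) × (1 − 0.956).
= 0.858 × 0.219 × 0.044 = 0.008268.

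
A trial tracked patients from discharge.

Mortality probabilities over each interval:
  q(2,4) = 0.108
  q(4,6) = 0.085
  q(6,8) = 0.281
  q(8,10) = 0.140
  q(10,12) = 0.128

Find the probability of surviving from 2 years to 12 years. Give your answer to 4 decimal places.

Chaining the interval survival probabilities: (1 − 0.108) × (1 − 0.085) × (1 − 0.281) × (1 − 0.140) × (1 − 0.128).
= 0.892 × 0.915 × 0.719 × 0.860 × 0.872 = 0.440078.

0.4401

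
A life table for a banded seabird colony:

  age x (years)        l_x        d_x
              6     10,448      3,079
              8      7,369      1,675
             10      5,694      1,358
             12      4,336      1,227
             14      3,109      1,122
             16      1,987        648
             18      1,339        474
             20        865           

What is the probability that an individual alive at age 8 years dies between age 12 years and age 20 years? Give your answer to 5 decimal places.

0.47103

This is the probability of reaching 12 but not 20, conditional on being alive at 8: (l_12 − l_20) / l_8.
= (4,336 − 865) / 7,369 = 3,471 / 7,369 = 0.471027.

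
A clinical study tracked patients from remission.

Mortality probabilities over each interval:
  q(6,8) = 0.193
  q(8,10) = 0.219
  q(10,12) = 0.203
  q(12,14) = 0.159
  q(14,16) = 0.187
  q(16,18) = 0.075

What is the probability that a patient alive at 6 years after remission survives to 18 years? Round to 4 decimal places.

Survival from 6 to 18 is the product of surviving each interval: (1 − 0.193) × (1 − 0.219) × (1 − 0.203) × (1 − 0.159) × (1 − 0.187) × (1 − 0.075).
= 0.807 × 0.781 × 0.797 × 0.841 × 0.813 × 0.925 = 0.317696.

0.3177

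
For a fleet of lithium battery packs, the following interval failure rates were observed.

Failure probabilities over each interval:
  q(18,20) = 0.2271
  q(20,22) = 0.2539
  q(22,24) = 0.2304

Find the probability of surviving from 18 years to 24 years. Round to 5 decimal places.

The overall survival probability is (1 − 0.2271) × (1 − 0.2539) × (1 − 0.2304).
= 0.7729 × 0.7461 × 0.7696 = 0.443798.

0.44380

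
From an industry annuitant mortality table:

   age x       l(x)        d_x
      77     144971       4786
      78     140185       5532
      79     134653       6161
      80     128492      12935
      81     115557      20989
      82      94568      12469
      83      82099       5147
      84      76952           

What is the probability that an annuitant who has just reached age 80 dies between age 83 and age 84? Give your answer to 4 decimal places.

0.0401

This is the probability of reaching 83 but not 84, conditional on being alive at 80: (l(83) − l(84)) / l(80).
= (82099 − 76952) / 128492 = 5147 / 128492 = 0.040057.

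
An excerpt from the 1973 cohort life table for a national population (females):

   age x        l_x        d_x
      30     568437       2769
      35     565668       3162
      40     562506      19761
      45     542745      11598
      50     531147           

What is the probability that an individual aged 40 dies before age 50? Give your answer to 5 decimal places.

P(die before 50 | alive at 40) = 1 − l_50/l_40 = 1 − 531147/562506 = (31359)/562506 = 0.055749.

0.05575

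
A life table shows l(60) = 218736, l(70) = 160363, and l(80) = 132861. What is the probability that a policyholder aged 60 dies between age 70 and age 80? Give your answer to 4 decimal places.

0.1257

This is the probability of reaching 70 but not 80, conditional on being alive at 60: (l(70) − l(80)) / l(60).
= (160363 − 132861) / 218736 = 27502 / 218736 = 0.125731.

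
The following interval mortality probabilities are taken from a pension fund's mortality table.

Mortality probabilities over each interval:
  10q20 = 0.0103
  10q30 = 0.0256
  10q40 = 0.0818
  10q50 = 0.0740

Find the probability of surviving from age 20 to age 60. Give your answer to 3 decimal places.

Survival from 20 to 60 is the product of surviving each interval: (1 − 0.0103) × (1 − 0.0256) × (1 − 0.0818) × (1 − 0.0740).
= 0.9897 × 0.9744 × 0.9182 × 0.9260 = 0.819953.

0.820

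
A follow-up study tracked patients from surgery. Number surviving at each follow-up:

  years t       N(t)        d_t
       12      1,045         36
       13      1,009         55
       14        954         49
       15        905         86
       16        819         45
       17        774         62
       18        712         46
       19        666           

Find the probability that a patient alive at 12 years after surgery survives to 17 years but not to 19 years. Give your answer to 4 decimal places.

This is the probability of reaching 17 but not 19, conditional on being alive at 12: (N(17) − N(19)) / N(12).
= (774 − 666) / 1,045 = 108 / 1,045 = 0.103349.

0.1033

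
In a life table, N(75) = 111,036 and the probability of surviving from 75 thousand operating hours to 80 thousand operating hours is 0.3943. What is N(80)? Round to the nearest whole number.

N(80) = N(75) × p = 111,036 × 0.3943 = 43781.

43781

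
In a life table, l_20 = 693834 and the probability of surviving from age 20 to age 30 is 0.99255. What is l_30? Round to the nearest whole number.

688665

l_30 = l_20 × p = 693834 × 0.99255 = 688665.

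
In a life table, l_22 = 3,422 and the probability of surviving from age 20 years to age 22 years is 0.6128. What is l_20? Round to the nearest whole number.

5584

l_20 = l_22 / p = 3,422 / 0.6128 = 5584.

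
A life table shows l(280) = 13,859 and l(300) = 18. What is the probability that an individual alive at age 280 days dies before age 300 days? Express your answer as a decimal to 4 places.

0.9987

P(die before 300 | alive at 280) = 1 − l(300)/l(280) = 1 − 18/13,859 = (13,841)/13,859 = 0.998701.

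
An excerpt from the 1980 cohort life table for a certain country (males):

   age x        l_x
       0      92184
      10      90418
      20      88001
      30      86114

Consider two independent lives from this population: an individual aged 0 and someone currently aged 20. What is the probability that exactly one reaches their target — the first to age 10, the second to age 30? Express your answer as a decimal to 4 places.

p₁ = l_10/l_0 = 90418/92184 = 0.980843; p₂ = l_30/l_20 = 86114/88001 = 0.978557.
P(exactly one) = p₁(1−p₂) + (1−p₁)p₂ = 0.021032 + 0.018746 = 0.039778.

0.0398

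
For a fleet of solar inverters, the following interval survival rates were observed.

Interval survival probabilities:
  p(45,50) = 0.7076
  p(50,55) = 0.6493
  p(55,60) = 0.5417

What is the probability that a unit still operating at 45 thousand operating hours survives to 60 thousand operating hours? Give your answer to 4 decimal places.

Survival from 45 to 60 is the product of surviving each interval: 0.7076 × 0.6493 × 0.5417.
= 0.248881.

0.2489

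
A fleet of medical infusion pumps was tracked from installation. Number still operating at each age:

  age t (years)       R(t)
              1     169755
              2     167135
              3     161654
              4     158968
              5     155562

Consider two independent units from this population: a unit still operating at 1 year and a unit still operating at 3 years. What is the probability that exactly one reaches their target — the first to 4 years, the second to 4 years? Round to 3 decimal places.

p₁ = R(4)/R(1) = 158968/169755 = 0.936455; p₂ = R(4)/R(3) = 158968/161654 = 0.983384.
P(exactly one) = p₁(1−p₂) + (1−p₁)p₂ = 0.015560 + 0.062489 = 0.078049.

0.078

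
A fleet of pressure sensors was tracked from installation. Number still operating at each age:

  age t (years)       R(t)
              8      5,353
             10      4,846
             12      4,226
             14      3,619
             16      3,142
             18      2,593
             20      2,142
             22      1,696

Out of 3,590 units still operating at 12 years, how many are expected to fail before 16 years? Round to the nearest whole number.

921

The relevant probability is 1 − 3,142/4,226 = 0.256507.
Expected number = 3,590 × 0.256507 = 921.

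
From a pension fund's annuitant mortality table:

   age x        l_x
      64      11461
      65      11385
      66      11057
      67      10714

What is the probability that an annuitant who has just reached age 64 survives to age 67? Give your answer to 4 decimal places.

We want 3p64 = l_67/l_64.
The conditional survival probability is l_67/l_64 = 10714/11461 = 0.934822.

0.9348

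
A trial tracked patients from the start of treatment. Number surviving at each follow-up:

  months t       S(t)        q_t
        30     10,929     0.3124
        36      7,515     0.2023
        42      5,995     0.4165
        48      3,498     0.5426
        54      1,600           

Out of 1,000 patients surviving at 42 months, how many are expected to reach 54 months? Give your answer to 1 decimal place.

The relevant probability is 1,600/5,995 = 0.266889.
Expected number = 1,000 × 0.266889 = 266.9.

266.9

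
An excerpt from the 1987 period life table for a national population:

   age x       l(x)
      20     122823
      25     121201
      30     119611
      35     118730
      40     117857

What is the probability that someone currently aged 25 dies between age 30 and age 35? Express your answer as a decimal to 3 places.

0.007

This is the probability of reaching 30 but not 35, conditional on being alive at 25: (l(30) − l(35)) / l(25).
= (119611 − 118730) / 121201 = 881 / 121201 = 0.007269.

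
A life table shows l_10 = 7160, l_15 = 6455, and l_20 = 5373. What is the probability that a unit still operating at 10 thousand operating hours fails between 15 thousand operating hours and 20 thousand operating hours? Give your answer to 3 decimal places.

0.151

This is the probability of reaching 15 but not 20, conditional on being operational at 10: (l_15 − l_20) / l_10.
= (6455 − 5373) / 7160 = 1082 / 7160 = 0.151117.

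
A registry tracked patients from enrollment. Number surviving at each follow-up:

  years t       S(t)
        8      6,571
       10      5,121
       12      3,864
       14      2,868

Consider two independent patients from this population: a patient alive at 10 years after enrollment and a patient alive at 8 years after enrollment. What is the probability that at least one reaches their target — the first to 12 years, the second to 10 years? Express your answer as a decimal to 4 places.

0.9458

p₁ = S(12)/S(10) = 3,864/5,121 = 0.754540; p₂ = S(10)/S(8) = 5,121/6,571 = 0.779333.
P(at least one) = 1 − (1−p₁)(1−p₂) = 1 − 0.245460 × 0.220667 = 0.945835.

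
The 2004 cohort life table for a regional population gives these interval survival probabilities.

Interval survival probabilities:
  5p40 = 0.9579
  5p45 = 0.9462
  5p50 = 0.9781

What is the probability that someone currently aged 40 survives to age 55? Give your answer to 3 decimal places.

0.887

15p40 = 0.9579 × 0.9462 × 0.9781.
= 0.886516.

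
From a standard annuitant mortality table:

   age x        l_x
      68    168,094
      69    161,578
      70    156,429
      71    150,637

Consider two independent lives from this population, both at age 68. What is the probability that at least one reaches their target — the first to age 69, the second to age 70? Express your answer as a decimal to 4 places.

0.9973

p₁ = l_69/l_68 = 161,578/168,094 = 0.961236; p₂ = l_70/l_68 = 156,429/168,094 = 0.930604.
P(at least one) = 1 − (1−p₁)(1−p₂) = 1 − 0.038764 × 0.069396 = 0.997310.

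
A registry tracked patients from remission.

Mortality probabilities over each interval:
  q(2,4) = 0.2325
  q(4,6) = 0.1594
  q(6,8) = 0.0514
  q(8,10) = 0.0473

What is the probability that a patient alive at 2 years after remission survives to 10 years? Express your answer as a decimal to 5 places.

Chaining the interval survival probabilities: (1 − 0.2325) × (1 − 0.1594) × (1 − 0.0514) × (1 − 0.0473).
= 0.7675 × 0.8406 × 0.9486 × 0.9527 = 0.583052.

0.58305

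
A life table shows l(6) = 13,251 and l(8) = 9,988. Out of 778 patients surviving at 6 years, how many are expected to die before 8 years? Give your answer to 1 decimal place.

191.6

The relevant probability is 1 − 9,988/13,251 = 0.246246.
Expected number = 778 × 0.246246 = 191.6.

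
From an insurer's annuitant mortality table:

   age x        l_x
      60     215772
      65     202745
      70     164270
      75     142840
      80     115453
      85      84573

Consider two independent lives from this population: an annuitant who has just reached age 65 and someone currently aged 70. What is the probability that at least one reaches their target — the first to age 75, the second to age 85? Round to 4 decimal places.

p₁ = l_75/l_65 = 142840/202745 = 0.704530; p₂ = l_85/l_70 = 84573/164270 = 0.514841.
P(at least one) = 1 − (1−p₁)(1−p₂) = 1 − 0.295470 × 0.485159 = 0.856650.

0.8567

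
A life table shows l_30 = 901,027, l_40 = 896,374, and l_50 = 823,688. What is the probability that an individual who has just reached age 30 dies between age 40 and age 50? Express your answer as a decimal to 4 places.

0.0807

We want 10|10q30 = (l_40 − l_50)/l_30.
This is the probability of reaching 40 but not 50, conditional on being alive at 30: (l_40 − l_50) / l_30.
= (896,374 − 823,688) / 901,027 = 72,686 / 901,027 = 0.080670.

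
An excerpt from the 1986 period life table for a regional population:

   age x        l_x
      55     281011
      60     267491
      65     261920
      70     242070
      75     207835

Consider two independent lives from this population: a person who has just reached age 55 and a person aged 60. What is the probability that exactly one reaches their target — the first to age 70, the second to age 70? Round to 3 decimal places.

0.207

p₁ = l_70/l_55 = 242070/281011 = 0.861425; p₂ = l_70/l_60 = 242070/267491 = 0.904965.
P(exactly one) = p₁(1−p₂) + (1−p₁)p₂ = 0.081866 + 0.125406 = 0.207271.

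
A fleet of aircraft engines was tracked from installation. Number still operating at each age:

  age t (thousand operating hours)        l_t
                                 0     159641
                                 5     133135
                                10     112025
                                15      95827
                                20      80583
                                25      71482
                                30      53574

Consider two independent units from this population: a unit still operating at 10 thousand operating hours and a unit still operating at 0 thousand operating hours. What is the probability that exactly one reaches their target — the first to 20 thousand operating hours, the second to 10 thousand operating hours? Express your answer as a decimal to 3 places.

p₁ = l_20/l_10 = 80583/112025 = 0.719331; p₂ = l_10/l_0 = 112025/159641 = 0.701731.
P(exactly one) = p₁(1−p₂) + (1−p₁)p₂ = 0.214554 + 0.196954 = 0.411508.

0.412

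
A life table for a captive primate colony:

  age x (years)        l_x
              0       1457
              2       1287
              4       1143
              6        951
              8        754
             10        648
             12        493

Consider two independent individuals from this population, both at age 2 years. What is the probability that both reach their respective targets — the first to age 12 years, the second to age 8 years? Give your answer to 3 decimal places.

0.224

p₁ = l_12/l_2 = 493/1287 = 0.383061; p₂ = l_8/l_2 = 754/1287 = 0.585859.
P(both) = p₁ × p₂ = 0.383061 × 0.585859 = 0.224420.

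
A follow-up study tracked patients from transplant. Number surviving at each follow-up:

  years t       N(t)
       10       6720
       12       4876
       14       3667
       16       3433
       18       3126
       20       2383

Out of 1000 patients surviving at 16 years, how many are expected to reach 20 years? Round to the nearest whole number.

694

The relevant probability is 2383/3433 = 0.694145.
Expected number = 1000 × 0.694145 = 694.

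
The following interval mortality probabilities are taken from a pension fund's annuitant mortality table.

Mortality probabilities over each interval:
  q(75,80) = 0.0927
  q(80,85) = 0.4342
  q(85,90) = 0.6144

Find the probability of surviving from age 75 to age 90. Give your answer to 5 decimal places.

0.19795

P(survive 75→90) = (1 − 0.0927) × (1 − 0.4342) × (1 − 0.6144).
= 0.9073 × 0.5658 × 0.3856 = 0.197948.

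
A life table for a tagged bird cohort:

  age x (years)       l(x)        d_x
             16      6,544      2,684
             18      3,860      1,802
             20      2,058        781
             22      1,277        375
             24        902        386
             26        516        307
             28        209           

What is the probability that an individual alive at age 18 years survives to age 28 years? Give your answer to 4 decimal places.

The conditional survival probability is l(28)/l(18) = 209/3,860 = 0.054145.

0.0541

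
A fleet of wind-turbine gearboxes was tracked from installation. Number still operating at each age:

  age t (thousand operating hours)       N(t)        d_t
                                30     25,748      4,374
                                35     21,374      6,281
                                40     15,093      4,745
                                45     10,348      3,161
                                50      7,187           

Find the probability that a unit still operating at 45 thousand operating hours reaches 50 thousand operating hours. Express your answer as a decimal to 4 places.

The conditional survival probability is N(50)/N(45) = 7,187/10,348 = 0.694530.

0.6945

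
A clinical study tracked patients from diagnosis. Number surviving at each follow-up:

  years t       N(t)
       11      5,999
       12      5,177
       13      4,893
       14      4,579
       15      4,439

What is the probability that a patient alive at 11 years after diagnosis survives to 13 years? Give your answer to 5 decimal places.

The conditional survival probability is N(13)/N(11) = 4,893/5,999 = 0.815636.

0.81564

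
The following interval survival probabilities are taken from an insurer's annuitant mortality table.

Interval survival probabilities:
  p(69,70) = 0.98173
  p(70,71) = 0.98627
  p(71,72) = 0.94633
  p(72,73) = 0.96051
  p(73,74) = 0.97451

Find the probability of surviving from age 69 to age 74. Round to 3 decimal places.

0.858

P(survive 69→74) = 0.98173 × 0.98627 × 0.94633 × 0.96051 × 0.97451.
= 0.857667.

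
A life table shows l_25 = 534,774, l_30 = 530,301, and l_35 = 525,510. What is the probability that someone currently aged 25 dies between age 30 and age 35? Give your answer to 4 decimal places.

We want 5|5q25 = (l_30 − l_35)/l_25.
This is the probability of reaching 30 but not 35, conditional on being alive at 25: (l_30 − l_35) / l_25.
= (530,301 − 525,510) / 534,774 = 4,791 / 534,774 = 0.008959.

0.0090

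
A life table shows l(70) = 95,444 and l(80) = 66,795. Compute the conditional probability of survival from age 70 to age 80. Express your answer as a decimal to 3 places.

0.700

The conditional survival probability is l(80)/l(70) = 66,795/95,444 = 0.699834.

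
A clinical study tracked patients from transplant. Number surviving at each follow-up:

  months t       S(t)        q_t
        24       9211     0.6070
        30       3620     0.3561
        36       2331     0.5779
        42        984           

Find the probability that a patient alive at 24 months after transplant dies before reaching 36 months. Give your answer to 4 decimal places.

P(die before 36 | alive at 24) = 1 − S(36)/S(24) = 1 − 2331/9211 = (6880)/9211 = 0.746933.

0.7469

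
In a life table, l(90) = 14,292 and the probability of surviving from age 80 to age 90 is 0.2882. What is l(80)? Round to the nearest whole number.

49591

l(80) = l(90) / p = 14,292 / 0.2882 = 49591.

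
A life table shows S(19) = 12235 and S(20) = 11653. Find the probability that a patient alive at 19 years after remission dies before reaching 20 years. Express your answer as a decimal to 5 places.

P(die before 20 | alive at 19) = 1 − S(20)/S(19) = 1 − 11653/12235 = (582)/12235 = 0.047568.

0.04757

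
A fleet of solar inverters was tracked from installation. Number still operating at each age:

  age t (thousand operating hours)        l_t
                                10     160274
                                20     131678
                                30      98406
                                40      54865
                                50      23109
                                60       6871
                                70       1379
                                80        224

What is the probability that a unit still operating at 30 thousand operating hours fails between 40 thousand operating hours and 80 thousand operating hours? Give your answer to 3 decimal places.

0.555

This is the probability of reaching 40 but not 80, conditional on being operational at 30: (l_40 − l_80) / l_30.
= (54865 − 224) / 98406 = 54641 / 98406 = 0.555261.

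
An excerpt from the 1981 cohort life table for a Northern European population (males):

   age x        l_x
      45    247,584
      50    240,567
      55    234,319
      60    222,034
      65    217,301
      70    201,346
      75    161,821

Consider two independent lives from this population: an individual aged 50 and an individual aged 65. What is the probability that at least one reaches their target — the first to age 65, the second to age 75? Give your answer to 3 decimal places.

p₁ = l_65/l_50 = 217,301/240,567 = 0.903287; p₂ = l_75/l_65 = 161,821/217,301 = 0.744686.
P(at least one) = 1 − (1−p₁)(1−p₂) = 1 − 0.096713 × 0.255314 = 0.975308.

0.975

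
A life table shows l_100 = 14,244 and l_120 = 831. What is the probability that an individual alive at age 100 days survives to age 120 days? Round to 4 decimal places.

The conditional survival probability is l_120/l_100 = 831/14,244 = 0.058340.

0.0583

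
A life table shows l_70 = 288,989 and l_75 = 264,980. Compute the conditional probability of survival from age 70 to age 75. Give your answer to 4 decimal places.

We want 5p70 = l_75/l_70.
The conditional survival probability is l_75/l_70 = 264,980/288,989 = 0.916921.

0.9169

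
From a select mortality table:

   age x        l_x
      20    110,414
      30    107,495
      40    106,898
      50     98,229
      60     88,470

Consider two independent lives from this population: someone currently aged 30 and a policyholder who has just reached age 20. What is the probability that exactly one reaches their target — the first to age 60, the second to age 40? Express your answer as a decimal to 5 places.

p₁ = l_60/l_30 = 88,470/107,495 = 0.823015; p₂ = l_40/l_20 = 106,898/110,414 = 0.968156.
P(exactly one) = p₁(1−p₂) + (1−p₁)p₂ = 0.026208 + 0.171349 = 0.197557.

0.19756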